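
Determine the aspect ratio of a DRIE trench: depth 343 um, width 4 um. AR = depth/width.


Step 1: AR = depth / width
Step 2: AR = 343 / 4
AR = 85.8


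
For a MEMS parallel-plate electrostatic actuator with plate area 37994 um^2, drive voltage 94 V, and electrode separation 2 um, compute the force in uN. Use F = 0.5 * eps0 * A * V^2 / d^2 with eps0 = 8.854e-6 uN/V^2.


Step 1: Identify parameters.
eps0 = 8.854e-6 uN/V^2, A = 37994 um^2, V = 94 V, d = 2 um
Step 2: Compute V^2 = 94^2 = 8836
Step 3: Compute d^2 = 2^2 = 4
Step 4: F = 0.5 * 8.854e-6 * 37994 * 8836 / 4
F = 371.553 uN


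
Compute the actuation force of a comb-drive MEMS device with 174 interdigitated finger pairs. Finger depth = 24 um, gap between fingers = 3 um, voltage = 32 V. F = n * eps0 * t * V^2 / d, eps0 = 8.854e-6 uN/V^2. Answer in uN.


Step 1: Parameters: n=174, eps0=8.854e-6 uN/V^2, t=24 um, V=32 V, d=3 um
Step 2: V^2 = 1024
Step 3: F = 174 * 8.854e-6 * 24 * 1024 / 3
F = 12.621 uN


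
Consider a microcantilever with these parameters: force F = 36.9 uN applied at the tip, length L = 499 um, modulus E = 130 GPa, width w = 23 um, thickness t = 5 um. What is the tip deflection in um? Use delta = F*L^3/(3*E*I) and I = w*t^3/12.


Step 1: Calculate the second moment of area.
I = w * t^3 / 12 = 23 * 5^3 / 12 = 239.5833 um^4
Step 2: Convert E to consistent units (1 GPa = 1000 uN/um^2).
E = 130 GPa = 130000 uN/um^2
Step 3: Calculate tip deflection.
delta = F * L^3 / (3 * E * I)
delta = 36.9 * 499^3 / (3 * 130000 * 239.5833)
delta = 49.069 um


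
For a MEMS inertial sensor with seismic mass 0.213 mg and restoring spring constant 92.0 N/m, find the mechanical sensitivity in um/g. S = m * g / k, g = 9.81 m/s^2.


Step 1: Convert mass: m = 0.213 mg = 2.13e-07 kg
Step 2: S = m * g / k = 2.13e-07 * 9.81 / 92.0
Step 3: S = 2.27e-08 m/g
Step 4: Convert to um/g: S = 0.023 um/g


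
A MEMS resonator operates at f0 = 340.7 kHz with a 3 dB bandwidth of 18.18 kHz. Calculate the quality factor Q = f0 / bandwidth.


Step 1: Q = f0 / bandwidth
Step 2: Q = 340.7 / 18.18
Q = 18.7


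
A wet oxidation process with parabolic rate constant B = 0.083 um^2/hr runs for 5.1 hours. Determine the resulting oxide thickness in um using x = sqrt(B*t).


Step 1: Compute B*t = 0.083 * 5.1 = 0.4233
Step 2: x = sqrt(0.4233)
x = 0.651 um


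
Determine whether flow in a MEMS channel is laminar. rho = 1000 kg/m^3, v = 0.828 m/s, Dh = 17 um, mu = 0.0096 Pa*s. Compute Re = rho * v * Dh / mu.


Step 1: Convert Dh to meters: Dh = 17e-6 m
Step 2: Re = rho * v * Dh / mu
Re = 1000 * 0.828 * 17e-6 / 0.0096
Re = 1.466
Since Re = 1.466 is below ~2300, the flow is laminar.


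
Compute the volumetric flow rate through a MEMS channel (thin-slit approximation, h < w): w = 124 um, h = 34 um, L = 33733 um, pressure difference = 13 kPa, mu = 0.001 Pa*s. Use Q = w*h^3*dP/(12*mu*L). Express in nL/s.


Step 1: Convert all dimensions to SI (meters).
w = 124e-6 m, h = 34e-6 m, L = 33733e-6 m, dP = 13e3 Pa
Step 2: Q = w * h^3 * dP / (12 * mu * L)
Q = 124e-6 * (34e-6)^3 * 13e3 / (12 * 0.001 * 33733e-6) = 1.5651846e-10 m^3/s
Step 3: Convert Q from m^3/s to nL/s (1 m^3 = 1e12 nL, so multiply by 1e12).
Q = 156.518 nL/s


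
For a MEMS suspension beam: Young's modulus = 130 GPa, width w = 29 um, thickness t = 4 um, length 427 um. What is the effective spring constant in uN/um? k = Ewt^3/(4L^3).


Step 1: Convert E to consistent units (1 GPa = 1000 uN/um^2).
E = 130 GPa = 130000 uN/um^2
Step 2: Compute t^3 = 4^3 = 64
Step 3: Compute L^3 = 427^3 = 77854483
Step 4: k = 130000 * 29 * 64 / (4 * 77854483)
k = 0.7748 uN/um


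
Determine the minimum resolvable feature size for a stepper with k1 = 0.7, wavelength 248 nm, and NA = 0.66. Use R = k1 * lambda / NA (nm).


Step 1: Identify values: k1 = 0.7, lambda = 248 nm, NA = 0.66
Step 2: R = k1 * lambda / NA
R = 0.7 * 248 / 0.66
R = 263.0 nm


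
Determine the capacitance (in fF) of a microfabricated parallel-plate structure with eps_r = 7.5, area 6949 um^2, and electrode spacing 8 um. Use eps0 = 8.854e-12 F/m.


Step 1: Convert area to m^2: A = 6949e-12 m^2
Step 2: Convert gap to m: d = 8e-6 m
Step 3: C = eps0 * eps_r * A / d
C = 8.854e-12 * 7.5 * 6949e-12 / 8e-6
Step 4: Convert to fF (multiply by 1e15).
C = 57.68 fF


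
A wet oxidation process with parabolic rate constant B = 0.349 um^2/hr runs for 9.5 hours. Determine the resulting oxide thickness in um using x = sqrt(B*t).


Step 1: Compute B*t = 0.349 * 9.5 = 3.3155
Step 2: x = sqrt(3.3155)
x = 1.821 um


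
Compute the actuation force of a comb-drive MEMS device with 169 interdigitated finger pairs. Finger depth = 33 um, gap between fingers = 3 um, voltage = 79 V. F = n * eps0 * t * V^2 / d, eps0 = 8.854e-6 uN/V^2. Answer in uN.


Step 1: Parameters: n=169, eps0=8.854e-6 uN/V^2, t=33 um, V=79 V, d=3 um
Step 2: V^2 = 6241
Step 3: F = 169 * 8.854e-6 * 33 * 6241 / 3
F = 102.724 uN


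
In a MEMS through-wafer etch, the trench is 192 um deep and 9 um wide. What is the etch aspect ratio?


Step 1: AR = depth / width
Step 2: AR = 192 / 9
AR = 21.3


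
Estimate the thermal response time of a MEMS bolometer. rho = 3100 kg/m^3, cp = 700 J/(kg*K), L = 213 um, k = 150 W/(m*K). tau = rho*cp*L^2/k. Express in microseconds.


Step 1: Convert L to m: L = 213e-6 m
Step 2: L^2 = (213e-6)^2 = 4.5369e-08 m^2
Step 3: tau = 3100 * 700 * 4.5369e-08 / 150 = 6.563382e-04 s
Step 4: Convert to microseconds (multiply by 1e6).
tau = 656.338 us


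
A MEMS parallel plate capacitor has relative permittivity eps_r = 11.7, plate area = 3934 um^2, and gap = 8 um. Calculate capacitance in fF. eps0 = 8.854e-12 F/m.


Step 1: Convert area to m^2: A = 3934e-12 m^2
Step 2: Convert gap to m: d = 8e-6 m
Step 3: C = eps0 * eps_r * A / d
C = 8.854e-12 * 11.7 * 3934e-12 / 8e-6
Step 4: Convert to fF (multiply by 1e15).
C = 50.94 fF


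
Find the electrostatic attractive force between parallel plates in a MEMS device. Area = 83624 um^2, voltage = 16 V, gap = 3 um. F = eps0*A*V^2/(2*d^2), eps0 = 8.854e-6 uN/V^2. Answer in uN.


Step 1: Identify parameters.
eps0 = 8.854e-6 uN/V^2, A = 83624 um^2, V = 16 V, d = 3 um
Step 2: Compute V^2 = 16^2 = 256
Step 3: Compute d^2 = 3^2 = 9
Step 4: F = 0.5 * 8.854e-6 * 83624 * 256 / 9
F = 10.53 uN


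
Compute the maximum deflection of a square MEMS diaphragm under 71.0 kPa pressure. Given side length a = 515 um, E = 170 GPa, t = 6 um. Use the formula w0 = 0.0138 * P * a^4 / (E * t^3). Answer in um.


Step 1: Convert pressure to compatible units (E is in GPa, so P in GPa).
P = 71.0 kPa = 71.0e-6 GPa
Step 2: Compute numerator: 0.0138 * P * a^4.
a^4 = 515^4 = 70344300625
numerator = 0.0138 * 71.0e-6 * 70344300625 = 6.89233e+04
Step 3: Compute denominator: E * t^3 = 170 * 6^3 = 36720
Step 4: w0 = numerator / denominator = 6.89233e+04 / 36720 = 1.877 um


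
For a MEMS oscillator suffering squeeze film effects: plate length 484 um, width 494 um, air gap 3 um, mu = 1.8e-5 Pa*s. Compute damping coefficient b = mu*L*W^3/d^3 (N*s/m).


Step 1: Convert to SI.
L = 484e-6 m, W = 494e-6 m, d = 3e-6 m
Step 2: W^3 = (494e-6)^3 = 1.21e-10 m^3
Step 3: d^3 = (3e-6)^3 = 2.70e-17 m^3
Step 4: b = 1.8e-5 * 484e-6 * 1.21e-10 / 2.70e-17
b = 3.89e-02 N*s/m


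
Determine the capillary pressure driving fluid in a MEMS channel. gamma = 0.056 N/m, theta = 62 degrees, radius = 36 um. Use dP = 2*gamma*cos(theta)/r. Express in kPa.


Step 1: cos(62 deg) = 0.4695
Step 2: Convert r to m: r = 36e-6 m
Step 3: dP = 2 * 0.056 * 0.4695 / 36e-6 = 1460.7 Pa
Step 4: Convert Pa to kPa (divide by 1000).
dP = 1.46 kPa


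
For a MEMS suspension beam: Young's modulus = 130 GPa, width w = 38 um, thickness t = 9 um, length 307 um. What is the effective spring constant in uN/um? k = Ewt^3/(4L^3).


Step 1: Convert E to consistent units (1 GPa = 1000 uN/um^2).
E = 130 GPa = 130000 uN/um^2
Step 2: Compute t^3 = 9^3 = 729
Step 3: Compute L^3 = 307^3 = 28934443
Step 4: k = 130000 * 38 * 729 / (4 * 28934443)
k = 31.1157 uN/um


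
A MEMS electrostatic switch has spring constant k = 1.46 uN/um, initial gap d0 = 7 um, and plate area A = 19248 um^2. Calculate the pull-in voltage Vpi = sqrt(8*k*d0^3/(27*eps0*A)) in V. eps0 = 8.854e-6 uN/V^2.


Step 1: Compute numerator: 8 * k * d0^3 = 8 * 1.46 * 7^3 = 4006.24
Step 2: Compute denominator: 27 * eps0 * A = 27 * 8.854e-6 * 19248 = 4.601388
Step 3: Vpi = sqrt(4006.24 / 4.601388)
Vpi = 29.51 V


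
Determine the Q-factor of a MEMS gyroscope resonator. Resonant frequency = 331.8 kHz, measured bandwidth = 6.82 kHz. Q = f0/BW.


Step 1: Q = f0 / bandwidth
Step 2: Q = 331.8 / 6.82
Q = 48.7


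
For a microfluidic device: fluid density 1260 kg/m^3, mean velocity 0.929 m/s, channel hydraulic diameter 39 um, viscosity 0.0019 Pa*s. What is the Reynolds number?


Step 1: Convert Dh to meters: Dh = 39e-6 m
Step 2: Re = rho * v * Dh / mu
Re = 1260 * 0.929 * 39e-6 / 0.0019
Re = 24.027


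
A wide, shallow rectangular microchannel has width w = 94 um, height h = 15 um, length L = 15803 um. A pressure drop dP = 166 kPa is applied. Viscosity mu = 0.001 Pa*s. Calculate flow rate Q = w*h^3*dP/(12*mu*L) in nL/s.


Step 1: Convert all dimensions to SI (meters).
w = 94e-6 m, h = 15e-6 m, L = 15803e-6 m, dP = 166e3 Pa
Step 2: Q = w * h^3 * dP / (12 * mu * L)
Q = 94e-6 * (15e-6)^3 * 166e3 / (12 * 0.001 * 15803e-6) = 2.7770835e-10 m^3/s
Step 3: Convert Q from m^3/s to nL/s (1 m^3 = 1e12 nL, so multiply by 1e12).
Q = 277.708 nL/s


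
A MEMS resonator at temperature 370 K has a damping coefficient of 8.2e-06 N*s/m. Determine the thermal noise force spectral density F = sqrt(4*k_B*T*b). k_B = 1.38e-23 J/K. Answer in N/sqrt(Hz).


Step 1: Compute 4 * k_B * T * b
= 4 * 1.38e-23 * 370 * 8.2e-06
= 1.6748e-25 N^2/Hz
Step 2: F_noise = sqrt(1.6748e-25)
F_noise = 4.09e-13 N/sqrt(Hz)


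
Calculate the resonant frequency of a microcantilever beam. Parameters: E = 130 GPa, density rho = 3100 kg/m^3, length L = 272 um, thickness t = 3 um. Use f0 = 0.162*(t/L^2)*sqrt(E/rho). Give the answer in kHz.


Step 1: Convert units to SI.
t_SI = 3e-6 m, L_SI = 272e-6 m
Step 2: Calculate sqrt(E/rho).
sqrt(130e9 / 3100) = 6475.76 m/s
Step 3: Compute f0.
f0 = 0.162 * 3e-6 / (272e-6)^2 * 6475.76 = 42539.2 Hz = 42.54 kHz


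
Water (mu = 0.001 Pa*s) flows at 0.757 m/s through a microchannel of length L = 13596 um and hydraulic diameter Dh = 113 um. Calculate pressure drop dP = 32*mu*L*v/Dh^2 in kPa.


Step 1: Convert to SI: L = 13596e-6 m, Dh = 113e-6 m
Step 2: dP = 32 * 0.001 * 13596e-6 * 0.757 / (113e-6)^2
Step 3: dP = 25792.90 Pa
Step 4: Convert to kPa: dP = 25.79 kPa


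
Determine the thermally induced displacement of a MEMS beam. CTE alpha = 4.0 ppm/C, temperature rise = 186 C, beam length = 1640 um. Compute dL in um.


Step 1: Convert CTE: alpha = 4.0 ppm/C = 4.0e-6 /C
Step 2: dL = 4.0e-6 * 186 * 1640
dL = 1.2202 um


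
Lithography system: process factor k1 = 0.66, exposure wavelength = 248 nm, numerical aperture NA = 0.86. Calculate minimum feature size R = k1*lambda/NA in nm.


Step 1: Identify values: k1 = 0.66, lambda = 248 nm, NA = 0.86
Step 2: R = k1 * lambda / NA
R = 0.66 * 248 / 0.86
R = 190.3 nm


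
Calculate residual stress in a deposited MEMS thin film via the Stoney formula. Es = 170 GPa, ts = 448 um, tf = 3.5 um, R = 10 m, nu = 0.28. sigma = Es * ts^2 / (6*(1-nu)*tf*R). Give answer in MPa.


Step 1: Compute numerator: Es * ts^2 = 170 * 448^2 = 34119680 (GPa*um^2)
Step 2: Compute denominator (R in um): 6*(1-nu)*tf*R = 6*0.72*3.5*10e6 = 151200000.0 (um^2)
Step 3: sigma (GPa) = 34119680 / 151200000.0 = 2.25659e-01 GPa
Step 4: Convert to MPa (x1000): sigma = 225.7 MPa


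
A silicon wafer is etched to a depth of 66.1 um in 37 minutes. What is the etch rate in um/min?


Step 1: Etch rate = depth / time
Step 2: rate = 66.1 / 37
rate = 1.786 um/min


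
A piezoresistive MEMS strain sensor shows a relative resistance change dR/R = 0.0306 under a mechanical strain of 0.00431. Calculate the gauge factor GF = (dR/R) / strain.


Step 1: Identify values.
dR/R = 0.0306, strain = 0.00431
Step 2: GF = (dR/R) / strain = 0.0306 / 0.00431
GF = 7.1


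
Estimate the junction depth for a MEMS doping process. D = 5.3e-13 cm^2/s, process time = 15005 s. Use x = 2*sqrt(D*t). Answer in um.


Step 1: Compute D*t = 5.3e-13 * 15005 = 7.95265e-09 cm^2
Step 2: sqrt(D*t) = 8.91776e-05 cm
Step 3: x = 2 * 8.91776e-05 cm = 1.783552e-04 cm
Step 4: Convert to um (1 cm = 1e4 um): x = 1.784 um


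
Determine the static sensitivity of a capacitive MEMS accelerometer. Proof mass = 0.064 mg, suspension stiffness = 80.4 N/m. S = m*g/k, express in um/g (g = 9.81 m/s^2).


Step 1: Convert mass: m = 0.064 mg = 6.40e-08 kg
Step 2: S = m * g / k = 6.40e-08 * 9.81 / 80.4
Step 3: S = 7.81e-09 m/g
Step 4: Convert to um/g: S = 0.008 um/g


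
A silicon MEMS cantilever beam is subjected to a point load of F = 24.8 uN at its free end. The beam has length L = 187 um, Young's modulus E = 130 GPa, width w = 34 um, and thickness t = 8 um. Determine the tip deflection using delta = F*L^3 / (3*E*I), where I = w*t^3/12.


Step 1: Calculate the second moment of area.
I = w * t^3 / 12 = 34 * 8^3 / 12 = 1450.6667 um^4
Step 2: Convert E to consistent units (1 GPa = 1000 uN/um^2).
E = 130 GPa = 130000 uN/um^2
Step 3: Calculate tip deflection.
delta = F * L^3 / (3 * E * I)
delta = 24.8 * 187^3 / (3 * 130000 * 1450.6667)
delta = 0.2866 um


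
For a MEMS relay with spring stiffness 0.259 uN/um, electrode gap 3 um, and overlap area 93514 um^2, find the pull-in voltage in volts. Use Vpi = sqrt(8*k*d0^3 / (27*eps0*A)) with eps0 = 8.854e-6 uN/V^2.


Step 1: Compute numerator: 8 * k * d0^3 = 8 * 0.259 * 3^3 = 55.944
Step 2: Compute denominator: 27 * eps0 * A = 27 * 8.854e-6 * 93514 = 22.35527
Step 3: Vpi = sqrt(55.944 / 22.35527)
Vpi = 1.58 V


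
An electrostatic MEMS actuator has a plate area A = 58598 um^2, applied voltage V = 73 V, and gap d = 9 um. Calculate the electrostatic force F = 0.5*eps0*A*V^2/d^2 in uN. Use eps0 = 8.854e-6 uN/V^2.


Step 1: Identify parameters.
eps0 = 8.854e-6 uN/V^2, A = 58598 um^2, V = 73 V, d = 9 um
Step 2: Compute V^2 = 73^2 = 5329
Step 3: Compute d^2 = 9^2 = 81
Step 4: F = 0.5 * 8.854e-6 * 58598 * 5329 / 81
F = 17.067 uN


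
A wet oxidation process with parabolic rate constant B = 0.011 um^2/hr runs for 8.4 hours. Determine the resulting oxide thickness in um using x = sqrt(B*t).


Step 1: Compute B*t = 0.011 * 8.4 = 0.0924
Step 2: x = sqrt(0.0924)
x = 0.304 um


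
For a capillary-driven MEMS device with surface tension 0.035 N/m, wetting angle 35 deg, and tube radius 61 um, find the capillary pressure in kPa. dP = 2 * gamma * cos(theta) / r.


Step 1: cos(35 deg) = 0.8192
Step 2: Convert r to m: r = 61e-6 m
Step 3: dP = 2 * 0.035 * 0.8192 / 61e-6 = 940.1 Pa
Step 4: Convert Pa to kPa (divide by 1000).
dP = 0.94 kPa


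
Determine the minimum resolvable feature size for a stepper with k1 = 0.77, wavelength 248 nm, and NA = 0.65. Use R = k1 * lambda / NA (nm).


Step 1: Identify values: k1 = 0.77, lambda = 248 nm, NA = 0.65
Step 2: R = k1 * lambda / NA
R = 0.77 * 248 / 0.65
R = 293.8 nm


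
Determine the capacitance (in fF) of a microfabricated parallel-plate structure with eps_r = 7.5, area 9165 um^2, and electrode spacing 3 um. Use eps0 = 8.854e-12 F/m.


Step 1: Convert area to m^2: A = 9165e-12 m^2
Step 2: Convert gap to m: d = 3e-6 m
Step 3: C = eps0 * eps_r * A / d
C = 8.854e-12 * 7.5 * 9165e-12 / 3e-6
Step 4: Convert to fF (multiply by 1e15).
C = 202.87 fF


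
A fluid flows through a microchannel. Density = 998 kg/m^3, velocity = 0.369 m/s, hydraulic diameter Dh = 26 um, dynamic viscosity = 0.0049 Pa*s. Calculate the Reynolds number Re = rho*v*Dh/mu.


Step 1: Convert Dh to meters: Dh = 26e-6 m
Step 2: Re = rho * v * Dh / mu
Re = 998 * 0.369 * 26e-6 / 0.0049
Re = 1.954


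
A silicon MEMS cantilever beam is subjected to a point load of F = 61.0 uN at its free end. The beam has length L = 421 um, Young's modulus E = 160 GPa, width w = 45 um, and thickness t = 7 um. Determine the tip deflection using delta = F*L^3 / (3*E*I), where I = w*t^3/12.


Step 1: Calculate the second moment of area.
I = w * t^3 / 12 = 45 * 7^3 / 12 = 1286.25 um^4
Step 2: Convert E to consistent units (1 GPa = 1000 uN/um^2).
E = 160 GPa = 160000 uN/um^2
Step 3: Calculate tip deflection.
delta = F * L^3 / (3 * E * I)
delta = 61.0 * 421^3 / (3 * 160000 * 1286.25)
delta = 7.3724 um


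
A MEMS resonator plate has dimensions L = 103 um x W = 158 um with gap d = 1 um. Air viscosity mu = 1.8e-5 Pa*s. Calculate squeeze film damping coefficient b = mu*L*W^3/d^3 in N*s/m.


Step 1: Convert to SI.
L = 103e-6 m, W = 158e-6 m, d = 1e-6 m
Step 2: W^3 = (158e-6)^3 = 3.94e-12 m^3
Step 3: d^3 = (1e-6)^3 = 1.00e-18 m^3
Step 4: b = 1.8e-5 * 103e-6 * 3.94e-12 / 1.00e-18
b = 7.31e-03 N*s/m


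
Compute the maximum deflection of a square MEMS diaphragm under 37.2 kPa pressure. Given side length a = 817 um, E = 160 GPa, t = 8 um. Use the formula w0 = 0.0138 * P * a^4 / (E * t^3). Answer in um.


Step 1: Convert pressure to compatible units (E is in GPa, so P in GPa).
P = 37.2 kPa = 37.2e-6 GPa
Step 2: Compute numerator: 0.0138 * P * a^4.
a^4 = 817^4 = 445541565121
numerator = 0.0138 * 37.2e-6 * 445541565121 = 2.28723e+05
Step 3: Compute denominator: E * t^3 = 160 * 8^3 = 81920
Step 4: w0 = numerator / denominator = 2.28723e+05 / 81920 = 2.792 um


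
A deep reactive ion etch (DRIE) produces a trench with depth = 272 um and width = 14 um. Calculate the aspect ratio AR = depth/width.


Step 1: AR = depth / width
Step 2: AR = 272 / 14
AR = 19.4


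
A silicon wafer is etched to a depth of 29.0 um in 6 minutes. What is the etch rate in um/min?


Step 1: Etch rate = depth / time
Step 2: rate = 29.0 / 6
rate = 4.833 um/min


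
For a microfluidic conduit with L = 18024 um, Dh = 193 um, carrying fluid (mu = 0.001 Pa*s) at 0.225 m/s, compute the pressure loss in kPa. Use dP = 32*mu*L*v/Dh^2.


Step 1: Convert to SI: L = 18024e-6 m, Dh = 193e-6 m
Step 2: dP = 32 * 0.001 * 18024e-6 * 0.225 / (193e-6)^2
Step 3: dP = 3483.93 Pa
Step 4: Convert to kPa: dP = 3.48 kPa


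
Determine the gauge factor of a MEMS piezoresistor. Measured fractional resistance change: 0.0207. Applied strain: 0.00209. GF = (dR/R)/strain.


Step 1: Identify values.
dR/R = 0.0207, strain = 0.00209
Step 2: GF = (dR/R) / strain = 0.0207 / 0.00209
GF = 9.9


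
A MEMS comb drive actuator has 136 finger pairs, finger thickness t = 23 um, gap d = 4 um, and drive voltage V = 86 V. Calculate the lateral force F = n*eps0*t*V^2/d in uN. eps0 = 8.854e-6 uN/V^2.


Step 1: Parameters: n=136, eps0=8.854e-6 uN/V^2, t=23 um, V=86 V, d=4 um
Step 2: V^2 = 7396
Step 3: F = 136 * 8.854e-6 * 23 * 7396 / 4
F = 51.209 uN


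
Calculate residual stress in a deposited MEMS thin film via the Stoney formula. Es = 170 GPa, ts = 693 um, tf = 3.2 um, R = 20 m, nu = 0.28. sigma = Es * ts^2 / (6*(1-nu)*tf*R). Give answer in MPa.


Step 1: Compute numerator: Es * ts^2 = 170 * 693^2 = 81642330 (GPa*um^2)
Step 2: Compute denominator (R in um): 6*(1-nu)*tf*R = 6*0.72*3.2*20e6 = 276480000.0 (um^2)
Step 3: sigma (GPa) = 81642330 / 276480000.0 = 2.95292e-01 GPa
Step 4: Convert to MPa (x1000): sigma = 295.3 MPa


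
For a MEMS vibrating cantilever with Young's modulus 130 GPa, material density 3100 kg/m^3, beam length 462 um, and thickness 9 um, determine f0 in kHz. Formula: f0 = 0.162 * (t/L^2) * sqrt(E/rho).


Step 1: Convert units to SI.
t_SI = 9e-6 m, L_SI = 462e-6 m
Step 2: Calculate sqrt(E/rho).
sqrt(130e9 / 3100) = 6475.76 m/s
Step 3: Compute f0.
f0 = 0.162 * 9e-6 / (462e-6)^2 * 6475.76 = 44234.8 Hz = 44.23 kHz


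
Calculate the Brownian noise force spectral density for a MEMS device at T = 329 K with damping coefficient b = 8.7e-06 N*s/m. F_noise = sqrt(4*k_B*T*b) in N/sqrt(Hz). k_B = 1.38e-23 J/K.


Step 1: Compute 4 * k_B * T * b
= 4 * 1.38e-23 * 329 * 8.7e-06
= 1.5800e-25 N^2/Hz
Step 2: F_noise = sqrt(1.5800e-25)
F_noise = 3.97e-13 N/sqrt(Hz)


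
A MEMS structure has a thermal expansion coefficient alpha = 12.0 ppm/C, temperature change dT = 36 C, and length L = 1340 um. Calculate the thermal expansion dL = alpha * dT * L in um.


Step 1: Convert CTE: alpha = 12.0 ppm/C = 12.0e-6 /C
Step 2: dL = 12.0e-6 * 36 * 1340
dL = 0.5789 um


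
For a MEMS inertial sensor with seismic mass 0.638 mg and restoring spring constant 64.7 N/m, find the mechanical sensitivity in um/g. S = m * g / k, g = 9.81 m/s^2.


Step 1: Convert mass: m = 0.638 mg = 6.38e-07 kg
Step 2: S = m * g / k = 6.38e-07 * 9.81 / 64.7
Step 3: S = 9.67e-08 m/g
Step 4: Convert to um/g: S = 0.097 um/g


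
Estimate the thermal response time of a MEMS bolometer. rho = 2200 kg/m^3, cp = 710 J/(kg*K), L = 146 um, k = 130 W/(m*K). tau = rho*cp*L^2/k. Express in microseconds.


Step 1: Convert L to m: L = 146e-6 m
Step 2: L^2 = (146e-6)^2 = 2.1316e-08 m^2
Step 3: tau = 2200 * 710 * 2.1316e-08 / 130 = 2.561199e-04 s
Step 4: Convert to microseconds (multiply by 1e6).
tau = 256.12 us


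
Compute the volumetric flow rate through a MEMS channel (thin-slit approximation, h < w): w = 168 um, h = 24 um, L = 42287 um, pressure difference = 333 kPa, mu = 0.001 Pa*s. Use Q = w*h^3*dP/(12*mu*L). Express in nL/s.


Step 1: Convert all dimensions to SI (meters).
w = 168e-6 m, h = 24e-6 m, L = 42287e-6 m, dP = 333e3 Pa
Step 2: Q = w * h^3 * dP / (12 * mu * L)
Q = 168e-6 * (24e-6)^3 * 333e3 / (12 * 0.001 * 42287e-6) = 1.5240497e-09 m^3/s
Step 3: Convert Q from m^3/s to nL/s (1 m^3 = 1e12 nL, so multiply by 1e12).
Q = 1524.05 nL/s


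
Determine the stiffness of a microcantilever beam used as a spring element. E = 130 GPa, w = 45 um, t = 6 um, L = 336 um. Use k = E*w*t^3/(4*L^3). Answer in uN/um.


Step 1: Convert E to consistent units (1 GPa = 1000 uN/um^2).
E = 130 GPa = 130000 uN/um^2
Step 2: Compute t^3 = 6^3 = 216
Step 3: Compute L^3 = 336^3 = 37933056
Step 4: k = 130000 * 45 * 216 / (4 * 37933056)
k = 8.3278 uN/um


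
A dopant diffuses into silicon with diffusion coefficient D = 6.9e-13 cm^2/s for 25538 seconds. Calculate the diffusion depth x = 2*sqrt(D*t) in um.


Step 1: Compute D*t = 6.9e-13 * 25538 = 1.762122e-08 cm^2
Step 2: sqrt(D*t) = 1.32745e-04 cm
Step 3: x = 2 * 1.32745e-04 cm = 2.6549e-04 cm
Step 4: Convert to um (1 cm = 1e4 um): x = 2.655 um


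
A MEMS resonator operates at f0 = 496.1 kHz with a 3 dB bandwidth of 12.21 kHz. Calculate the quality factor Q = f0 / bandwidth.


Step 1: Q = f0 / bandwidth
Step 2: Q = 496.1 / 12.21
Q = 40.6


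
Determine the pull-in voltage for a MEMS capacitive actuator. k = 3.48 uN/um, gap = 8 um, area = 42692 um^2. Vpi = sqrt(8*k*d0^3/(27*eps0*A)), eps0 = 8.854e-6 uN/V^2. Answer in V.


Step 1: Compute numerator: 8 * k * d0^3 = 8 * 3.48 * 8^3 = 14254.08
Step 2: Compute denominator: 27 * eps0 * A = 27 * 8.854e-6 * 42692 = 10.205864
Step 3: Vpi = sqrt(14254.08 / 10.205864)
Vpi = 37.37 V


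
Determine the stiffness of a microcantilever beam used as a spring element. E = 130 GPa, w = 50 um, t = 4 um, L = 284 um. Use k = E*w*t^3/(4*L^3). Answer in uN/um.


Step 1: Convert E to consistent units (1 GPa = 1000 uN/um^2).
E = 130 GPa = 130000 uN/um^2
Step 2: Compute t^3 = 4^3 = 64
Step 3: Compute L^3 = 284^3 = 22906304
Step 4: k = 130000 * 50 * 64 / (4 * 22906304)
k = 4.5402 uN/um


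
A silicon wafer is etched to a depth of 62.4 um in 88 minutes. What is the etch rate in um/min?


Step 1: Etch rate = depth / time
Step 2: rate = 62.4 / 88
rate = 0.709 um/min


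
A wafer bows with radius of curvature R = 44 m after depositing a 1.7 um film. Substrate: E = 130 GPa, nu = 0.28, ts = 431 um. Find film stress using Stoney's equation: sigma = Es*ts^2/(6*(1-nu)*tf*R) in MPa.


Step 1: Compute numerator: Es * ts^2 = 130 * 431^2 = 24148930 (GPa*um^2)
Step 2: Compute denominator (R in um): 6*(1-nu)*tf*R = 6*0.72*1.7*44e6 = 323136000.0 (um^2)
Step 3: sigma (GPa) = 24148930 / 323136000.0 = 7.4733e-02 GPa
Step 4: Convert to MPa (x1000): sigma = 74.7 MPa


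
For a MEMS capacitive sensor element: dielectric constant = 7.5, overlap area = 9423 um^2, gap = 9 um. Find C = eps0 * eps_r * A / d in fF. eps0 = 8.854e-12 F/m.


Step 1: Convert area to m^2: A = 9423e-12 m^2
Step 2: Convert gap to m: d = 9e-6 m
Step 3: C = eps0 * eps_r * A / d
C = 8.854e-12 * 7.5 * 9423e-12 / 9e-6
Step 4: Convert to fF (multiply by 1e15).
C = 69.53 fF


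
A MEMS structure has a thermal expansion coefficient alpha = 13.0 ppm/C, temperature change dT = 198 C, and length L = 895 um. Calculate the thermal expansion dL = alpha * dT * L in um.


Step 1: Convert CTE: alpha = 13.0 ppm/C = 13.0e-6 /C
Step 2: dL = 13.0e-6 * 198 * 895
dL = 2.3037 um


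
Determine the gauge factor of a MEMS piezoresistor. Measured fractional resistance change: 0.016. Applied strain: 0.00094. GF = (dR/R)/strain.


Step 1: Identify values.
dR/R = 0.016, strain = 0.00094
Step 2: GF = (dR/R) / strain = 0.016 / 0.00094
GF = 17.0


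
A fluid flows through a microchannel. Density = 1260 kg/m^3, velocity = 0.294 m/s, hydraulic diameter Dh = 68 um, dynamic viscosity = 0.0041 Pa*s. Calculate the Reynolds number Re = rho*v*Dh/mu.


Step 1: Convert Dh to meters: Dh = 68e-6 m
Step 2: Re = rho * v * Dh / mu
Re = 1260 * 0.294 * 68e-6 / 0.0041
Re = 6.144


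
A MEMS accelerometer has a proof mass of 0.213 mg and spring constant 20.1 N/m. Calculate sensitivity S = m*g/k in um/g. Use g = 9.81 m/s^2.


Step 1: Convert mass: m = 0.213 mg = 2.13e-07 kg
Step 2: S = m * g / k = 2.13e-07 * 9.81 / 20.1
Step 3: S = 1.04e-07 m/g
Step 4: Convert to um/g: S = 0.104 um/g


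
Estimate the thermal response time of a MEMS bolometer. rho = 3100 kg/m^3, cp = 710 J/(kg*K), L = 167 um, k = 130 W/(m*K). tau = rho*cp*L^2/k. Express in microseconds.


Step 1: Convert L to m: L = 167e-6 m
Step 2: L^2 = (167e-6)^2 = 2.7889e-08 m^2
Step 3: tau = 3100 * 710 * 2.7889e-08 / 130 = 4.7218222e-04 s
Step 4: Convert to microseconds (multiply by 1e6).
tau = 472.182 us


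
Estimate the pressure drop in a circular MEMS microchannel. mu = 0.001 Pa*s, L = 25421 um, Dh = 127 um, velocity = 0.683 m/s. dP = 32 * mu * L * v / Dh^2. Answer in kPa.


Step 1: Convert to SI: L = 25421e-6 m, Dh = 127e-6 m
Step 2: dP = 32 * 0.001 * 25421e-6 * 0.683 / (127e-6)^2
Step 3: dP = 34447.35 Pa
Step 4: Convert to kPa: dP = 34.45 kPa


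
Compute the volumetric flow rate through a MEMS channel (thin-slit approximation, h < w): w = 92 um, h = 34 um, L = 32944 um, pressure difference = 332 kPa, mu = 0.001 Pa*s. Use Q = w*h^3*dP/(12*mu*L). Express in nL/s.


Step 1: Convert all dimensions to SI (meters).
w = 92e-6 m, h = 34e-6 m, L = 32944e-6 m, dP = 332e3 Pa
Step 2: Q = w * h^3 * dP / (12 * mu * L)
Q = 92e-6 * (34e-6)^3 * 332e3 / (12 * 0.001 * 32944e-6) = 3.03672236e-09 m^3/s
Step 3: Convert Q from m^3/s to nL/s (1 m^3 = 1e12 nL, so multiply by 1e12).
Q = 3036.722 nL/s


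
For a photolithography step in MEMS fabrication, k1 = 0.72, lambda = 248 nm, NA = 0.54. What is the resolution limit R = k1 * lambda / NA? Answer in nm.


Step 1: Identify values: k1 = 0.72, lambda = 248 nm, NA = 0.54
Step 2: R = k1 * lambda / NA
R = 0.72 * 248 / 0.54
R = 330.7 nm


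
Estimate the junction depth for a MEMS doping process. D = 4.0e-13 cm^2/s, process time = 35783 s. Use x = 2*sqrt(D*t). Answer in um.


Step 1: Compute D*t = 4.0e-13 * 35783 = 1.43132e-08 cm^2
Step 2: sqrt(D*t) = 1.19638e-04 cm
Step 3: x = 2 * 1.19638e-04 cm = 2.39276e-04 cm
Step 4: Convert to um (1 cm = 1e4 um): x = 2.393 um


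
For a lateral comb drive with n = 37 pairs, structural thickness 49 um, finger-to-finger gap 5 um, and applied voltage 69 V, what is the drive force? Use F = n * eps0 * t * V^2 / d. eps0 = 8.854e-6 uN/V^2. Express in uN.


Step 1: Parameters: n=37, eps0=8.854e-6 uN/V^2, t=49 um, V=69 V, d=5 um
Step 2: V^2 = 4761
Step 3: F = 37 * 8.854e-6 * 49 * 4761 / 5
F = 15.285 uN


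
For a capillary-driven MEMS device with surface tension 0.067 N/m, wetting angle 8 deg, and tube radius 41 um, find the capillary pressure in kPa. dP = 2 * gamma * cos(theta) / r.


Step 1: cos(8 deg) = 0.9903
Step 2: Convert r to m: r = 41e-6 m
Step 3: dP = 2 * 0.067 * 0.9903 / 41e-6 = 3236.6 Pa
Step 4: Convert Pa to kPa (divide by 1000).
dP = 3.24 kPa


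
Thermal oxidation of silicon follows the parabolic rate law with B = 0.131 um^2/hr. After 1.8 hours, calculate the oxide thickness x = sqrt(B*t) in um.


Step 1: Compute B*t = 0.131 * 1.8 = 0.2358
Step 2: x = sqrt(0.2358)
x = 0.486 um


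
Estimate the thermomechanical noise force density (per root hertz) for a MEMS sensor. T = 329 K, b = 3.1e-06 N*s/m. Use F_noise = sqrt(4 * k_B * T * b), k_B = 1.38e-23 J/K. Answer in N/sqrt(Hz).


Step 1: Compute 4 * k_B * T * b
= 4 * 1.38e-23 * 329 * 3.1e-06
= 5.6298e-26 N^2/Hz
Step 2: F_noise = sqrt(5.6298e-26)
F_noise = 2.37e-13 N/sqrt(Hz)


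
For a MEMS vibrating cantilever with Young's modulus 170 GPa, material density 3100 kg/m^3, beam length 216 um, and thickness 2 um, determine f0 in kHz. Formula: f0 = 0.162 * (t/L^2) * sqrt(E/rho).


Step 1: Convert units to SI.
t_SI = 2e-6 m, L_SI = 216e-6 m
Step 2: Calculate sqrt(E/rho).
sqrt(170e9 / 3100) = 7405.32 m/s
Step 3: Compute f0.
f0 = 0.162 * 2e-6 / (216e-6)^2 * 7405.32 = 51425.8 Hz = 51.43 kHz


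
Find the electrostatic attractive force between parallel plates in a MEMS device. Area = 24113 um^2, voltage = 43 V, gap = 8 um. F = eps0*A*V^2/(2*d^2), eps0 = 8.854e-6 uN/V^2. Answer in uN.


Step 1: Identify parameters.
eps0 = 8.854e-6 uN/V^2, A = 24113 um^2, V = 43 V, d = 8 um
Step 2: Compute V^2 = 43^2 = 1849
Step 3: Compute d^2 = 8^2 = 64
Step 4: F = 0.5 * 8.854e-6 * 24113 * 1849 / 64
F = 3.084 uN


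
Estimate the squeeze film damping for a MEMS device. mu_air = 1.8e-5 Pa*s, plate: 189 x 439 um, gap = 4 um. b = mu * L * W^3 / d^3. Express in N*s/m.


Step 1: Convert to SI.
L = 189e-6 m, W = 439e-6 m, d = 4e-6 m
Step 2: W^3 = (439e-6)^3 = 8.46e-11 m^3
Step 3: d^3 = (4e-6)^3 = 6.40e-17 m^3
Step 4: b = 1.8e-5 * 189e-6 * 8.46e-11 / 6.40e-17
b = 4.50e-03 N*s/m


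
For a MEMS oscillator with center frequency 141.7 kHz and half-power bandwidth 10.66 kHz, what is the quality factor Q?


Step 1: Q = f0 / bandwidth
Step 2: Q = 141.7 / 10.66
Q = 13.3


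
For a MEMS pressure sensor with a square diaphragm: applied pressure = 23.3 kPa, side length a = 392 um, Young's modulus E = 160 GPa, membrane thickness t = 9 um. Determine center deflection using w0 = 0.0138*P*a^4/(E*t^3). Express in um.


Step 1: Convert pressure to compatible units (E is in GPa, so P in GPa).
P = 23.3 kPa = 23.3e-6 GPa
Step 2: Compute numerator: 0.0138 * P * a^4.
a^4 = 392^4 = 23612624896
numerator = 0.0138 * 23.3e-6 * 23612624896 = 7.5924e+03
Step 3: Compute denominator: E * t^3 = 160 * 9^3 = 116640
Step 4: w0 = numerator / denominator = 7.5924e+03 / 116640 = 0.0651 um


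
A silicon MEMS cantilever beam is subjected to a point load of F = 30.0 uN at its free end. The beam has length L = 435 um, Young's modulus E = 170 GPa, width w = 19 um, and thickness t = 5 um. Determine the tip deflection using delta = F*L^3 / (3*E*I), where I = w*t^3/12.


Step 1: Calculate the second moment of area.
I = w * t^3 / 12 = 19 * 5^3 / 12 = 197.9167 um^4
Step 2: Convert E to consistent units (1 GPa = 1000 uN/um^2).
E = 170 GPa = 170000 uN/um^2
Step 3: Calculate tip deflection.
delta = F * L^3 / (3 * E * I)
delta = 30.0 * 435^3 / (3 * 170000 * 197.9167)
delta = 24.4645 um


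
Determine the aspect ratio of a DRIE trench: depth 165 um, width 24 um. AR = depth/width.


Step 1: AR = depth / width
Step 2: AR = 165 / 24
AR = 6.9


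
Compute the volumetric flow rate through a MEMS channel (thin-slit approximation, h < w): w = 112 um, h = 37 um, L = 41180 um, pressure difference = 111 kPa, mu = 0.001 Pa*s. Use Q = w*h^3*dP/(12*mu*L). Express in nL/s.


Step 1: Convert all dimensions to SI (meters).
w = 112e-6 m, h = 37e-6 m, L = 41180e-6 m, dP = 111e3 Pa
Step 2: Q = w * h^3 * dP / (12 * mu * L)
Q = 112e-6 * (37e-6)^3 * 111e3 / (12 * 0.001 * 41180e-6) = 1.2743203e-09 m^3/s
Step 3: Convert Q from m^3/s to nL/s (1 m^3 = 1e12 nL, so multiply by 1e12).
Q = 1274.32 nL/s


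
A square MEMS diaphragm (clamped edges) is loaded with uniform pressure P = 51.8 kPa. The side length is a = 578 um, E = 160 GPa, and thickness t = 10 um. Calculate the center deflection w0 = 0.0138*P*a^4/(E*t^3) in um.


Step 1: Convert pressure to compatible units (E is in GPa, so P in GPa).
P = 51.8 kPa = 51.8e-6 GPa
Step 2: Compute numerator: 0.0138 * P * a^4.
a^4 = 578^4 = 111612119056
numerator = 0.0138 * 51.8e-6 * 111612119056 = 7.97848e+04
Step 3: Compute denominator: E * t^3 = 160 * 10^3 = 160000
Step 4: w0 = numerator / denominator = 7.97848e+04 / 160000 = 0.4987 um


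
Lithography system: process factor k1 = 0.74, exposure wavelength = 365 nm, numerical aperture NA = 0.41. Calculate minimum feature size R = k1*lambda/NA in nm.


Step 1: Identify values: k1 = 0.74, lambda = 365 nm, NA = 0.41
Step 2: R = k1 * lambda / NA
R = 0.74 * 365 / 0.41
R = 658.8 nm


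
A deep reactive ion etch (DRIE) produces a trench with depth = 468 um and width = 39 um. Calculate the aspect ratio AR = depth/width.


Step 1: AR = depth / width
Step 2: AR = 468 / 39
AR = 12.0


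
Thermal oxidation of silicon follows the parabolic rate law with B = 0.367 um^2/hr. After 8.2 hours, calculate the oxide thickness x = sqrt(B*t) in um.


Step 1: Compute B*t = 0.367 * 8.2 = 3.0094
Step 2: x = sqrt(3.0094)
x = 1.735 um


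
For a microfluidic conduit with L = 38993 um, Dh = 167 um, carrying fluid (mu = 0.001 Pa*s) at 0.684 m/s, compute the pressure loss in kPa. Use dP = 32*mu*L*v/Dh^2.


Step 1: Convert to SI: L = 38993e-6 m, Dh = 167e-6 m
Step 2: dP = 32 * 0.001 * 38993e-6 * 0.684 / (167e-6)^2
Step 3: dP = 30602.70 Pa
Step 4: Convert to kPa: dP = 30.6 kPa


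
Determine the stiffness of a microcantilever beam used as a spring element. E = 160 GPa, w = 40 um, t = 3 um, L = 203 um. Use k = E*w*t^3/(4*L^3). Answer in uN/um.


Step 1: Convert E to consistent units (1 GPa = 1000 uN/um^2).
E = 160 GPa = 160000 uN/um^2
Step 2: Compute t^3 = 3^3 = 27
Step 3: Compute L^3 = 203^3 = 8365427
Step 4: k = 160000 * 40 * 27 / (4 * 8365427)
k = 5.1641 uN/um


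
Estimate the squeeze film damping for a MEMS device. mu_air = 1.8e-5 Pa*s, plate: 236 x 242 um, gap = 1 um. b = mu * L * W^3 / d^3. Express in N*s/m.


Step 1: Convert to SI.
L = 236e-6 m, W = 242e-6 m, d = 1e-6 m
Step 2: W^3 = (242e-6)^3 = 1.42e-11 m^3
Step 3: d^3 = (1e-6)^3 = 1.00e-18 m^3
Step 4: b = 1.8e-5 * 236e-6 * 1.42e-11 / 1.00e-18
b = 6.02e-02 N*s/m


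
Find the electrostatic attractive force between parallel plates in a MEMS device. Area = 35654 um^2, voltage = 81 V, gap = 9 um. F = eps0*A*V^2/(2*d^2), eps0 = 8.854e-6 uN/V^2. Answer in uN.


Step 1: Identify parameters.
eps0 = 8.854e-6 uN/V^2, A = 35654 um^2, V = 81 V, d = 9 um
Step 2: Compute V^2 = 81^2 = 6561
Step 3: Compute d^2 = 9^2 = 81
Step 4: F = 0.5 * 8.854e-6 * 35654 * 6561 / 81
F = 12.785 uN


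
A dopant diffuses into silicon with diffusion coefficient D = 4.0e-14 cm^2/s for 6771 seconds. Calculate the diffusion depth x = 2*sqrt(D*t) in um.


Step 1: Compute D*t = 4.0e-14 * 6771 = 2.7084e-10 cm^2
Step 2: sqrt(D*t) = 1.6457e-05 cm
Step 3: x = 2 * 1.6457e-05 cm = 3.2914e-05 cm
Step 4: Convert to um (1 cm = 1e4 um): x = 0.329 um


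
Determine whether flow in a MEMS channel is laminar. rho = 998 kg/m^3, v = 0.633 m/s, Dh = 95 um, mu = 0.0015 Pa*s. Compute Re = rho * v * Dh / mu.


Step 1: Convert Dh to meters: Dh = 95e-6 m
Step 2: Re = rho * v * Dh / mu
Re = 998 * 0.633 * 95e-6 / 0.0015
Re = 40.01
Since Re = 40.01 is below ~2300, the flow is laminar.


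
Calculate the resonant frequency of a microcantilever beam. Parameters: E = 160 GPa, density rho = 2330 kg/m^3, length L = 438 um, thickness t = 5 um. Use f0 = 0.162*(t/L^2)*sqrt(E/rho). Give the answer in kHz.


Step 1: Convert units to SI.
t_SI = 5e-6 m, L_SI = 438e-6 m
Step 2: Calculate sqrt(E/rho).
sqrt(160e9 / 2330) = 8286.71 m/s
Step 3: Compute f0.
f0 = 0.162 * 5e-6 / (438e-6)^2 * 8286.71 = 34988.0 Hz = 34.99 kHz


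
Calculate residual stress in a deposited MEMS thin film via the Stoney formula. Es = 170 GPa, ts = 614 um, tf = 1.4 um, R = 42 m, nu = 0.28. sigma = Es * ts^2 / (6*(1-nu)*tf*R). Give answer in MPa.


Step 1: Compute numerator: Es * ts^2 = 170 * 614^2 = 64089320 (GPa*um^2)
Step 2: Compute denominator (R in um): 6*(1-nu)*tf*R = 6*0.72*1.4*42e6 = 254016000.0 (um^2)
Step 3: sigma (GPa) = 64089320 / 254016000.0 = 2.52304e-01 GPa
Step 4: Convert to MPa (x1000): sigma = 252.3 MPa


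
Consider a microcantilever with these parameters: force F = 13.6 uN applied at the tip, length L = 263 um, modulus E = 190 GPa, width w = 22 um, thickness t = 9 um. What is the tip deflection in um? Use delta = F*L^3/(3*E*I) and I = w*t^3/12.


Step 1: Calculate the second moment of area.
I = w * t^3 / 12 = 22 * 9^3 / 12 = 1336.5 um^4
Step 2: Convert E to consistent units (1 GPa = 1000 uN/um^2).
E = 190 GPa = 190000 uN/um^2
Step 3: Calculate tip deflection.
delta = F * L^3 / (3 * E * I)
delta = 13.6 * 263^3 / (3 * 190000 * 1336.5)
delta = 0.3248 um


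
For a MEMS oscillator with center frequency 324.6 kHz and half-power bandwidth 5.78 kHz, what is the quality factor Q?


Step 1: Q = f0 / bandwidth
Step 2: Q = 324.6 / 5.78
Q = 56.2


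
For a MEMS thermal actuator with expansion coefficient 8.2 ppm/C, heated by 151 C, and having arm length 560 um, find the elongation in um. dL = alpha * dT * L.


Step 1: Convert CTE: alpha = 8.2 ppm/C = 8.2e-6 /C
Step 2: dL = 8.2e-6 * 151 * 560
dL = 0.6934 um


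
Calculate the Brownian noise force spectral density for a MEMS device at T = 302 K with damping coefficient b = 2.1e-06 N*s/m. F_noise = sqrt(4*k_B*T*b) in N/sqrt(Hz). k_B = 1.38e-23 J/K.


Step 1: Compute 4 * k_B * T * b
= 4 * 1.38e-23 * 302 * 2.1e-06
= 3.5008e-26 N^2/Hz
Step 2: F_noise = sqrt(3.5008e-26)
F_noise = 1.87e-13 N/sqrt(Hz)


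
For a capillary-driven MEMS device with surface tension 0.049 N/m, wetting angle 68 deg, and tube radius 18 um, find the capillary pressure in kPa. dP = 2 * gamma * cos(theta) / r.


Step 1: cos(68 deg) = 0.3746
Step 2: Convert r to m: r = 18e-6 m
Step 3: dP = 2 * 0.049 * 0.3746 / 18e-6 = 2039.5 Pa
Step 4: Convert Pa to kPa (divide by 1000).
dP = 2.04 kPa


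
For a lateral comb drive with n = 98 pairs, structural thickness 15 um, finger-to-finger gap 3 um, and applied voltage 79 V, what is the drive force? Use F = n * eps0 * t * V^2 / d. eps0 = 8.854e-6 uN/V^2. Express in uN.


Step 1: Parameters: n=98, eps0=8.854e-6 uN/V^2, t=15 um, V=79 V, d=3 um
Step 2: V^2 = 6241
Step 3: F = 98 * 8.854e-6 * 15 * 6241 / 3
F = 27.076 uN


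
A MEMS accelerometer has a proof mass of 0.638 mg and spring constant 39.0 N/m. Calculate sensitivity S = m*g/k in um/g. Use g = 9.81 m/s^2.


Step 1: Convert mass: m = 0.638 mg = 6.38e-07 kg
Step 2: S = m * g / k = 6.38e-07 * 9.81 / 39.0
Step 3: S = 1.60e-07 m/g
Step 4: Convert to um/g: S = 0.16 um/g


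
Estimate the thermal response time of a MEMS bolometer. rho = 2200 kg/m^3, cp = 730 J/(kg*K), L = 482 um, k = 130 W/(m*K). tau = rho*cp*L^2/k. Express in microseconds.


Step 1: Convert L to m: L = 482e-6 m
Step 2: L^2 = (482e-6)^2 = 2.32324e-07 m^2
Step 3: tau = 2200 * 730 * 2.32324e-07 / 130 = 2.87009495e-03 s
Step 4: Convert to microseconds (multiply by 1e6).
tau = 2870.095 us


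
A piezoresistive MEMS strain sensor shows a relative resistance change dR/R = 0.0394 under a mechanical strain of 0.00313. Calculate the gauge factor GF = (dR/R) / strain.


Step 1: Identify values.
dR/R = 0.0394, strain = 0.00313
Step 2: GF = (dR/R) / strain = 0.0394 / 0.00313
GF = 12.6


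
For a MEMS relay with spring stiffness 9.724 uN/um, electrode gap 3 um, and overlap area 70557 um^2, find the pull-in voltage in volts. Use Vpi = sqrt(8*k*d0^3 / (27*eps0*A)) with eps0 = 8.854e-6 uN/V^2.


Step 1: Compute numerator: 8 * k * d0^3 = 8 * 9.724 * 3^3 = 2100.384
Step 2: Compute denominator: 27 * eps0 * A = 27 * 8.854e-6 * 70557 = 16.867215
Step 3: Vpi = sqrt(2100.384 / 16.867215)
Vpi = 11.16 V
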